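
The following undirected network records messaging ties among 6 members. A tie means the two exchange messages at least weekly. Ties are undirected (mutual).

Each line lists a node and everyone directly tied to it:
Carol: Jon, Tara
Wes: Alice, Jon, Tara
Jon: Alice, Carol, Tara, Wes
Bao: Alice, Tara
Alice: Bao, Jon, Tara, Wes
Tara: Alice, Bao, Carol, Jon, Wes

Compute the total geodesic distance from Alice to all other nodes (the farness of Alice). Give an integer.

6

Distances from Alice: Bao:1, Carol:2, Jon:1, Tara:1, Wes:1.
Sum = 1 + 2 + 1 + 1 + 1 = 6.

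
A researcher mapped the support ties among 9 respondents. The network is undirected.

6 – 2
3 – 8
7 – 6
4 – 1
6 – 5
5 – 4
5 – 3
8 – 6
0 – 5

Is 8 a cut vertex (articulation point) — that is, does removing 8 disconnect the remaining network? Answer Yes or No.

Even without 8, every remaining node can still reach every other (the residual graph is connected), so 8 is not a cut vertex.

No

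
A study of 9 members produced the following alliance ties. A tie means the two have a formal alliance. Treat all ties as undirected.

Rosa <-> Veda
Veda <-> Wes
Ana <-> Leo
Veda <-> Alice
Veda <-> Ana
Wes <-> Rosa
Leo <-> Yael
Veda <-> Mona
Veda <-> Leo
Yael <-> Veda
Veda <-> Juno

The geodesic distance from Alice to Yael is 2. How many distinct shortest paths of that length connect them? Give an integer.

The shortest distance is 2, and the only length-2 path is Alice–Veda–Yael. So there is exactly 1 shortest path.

1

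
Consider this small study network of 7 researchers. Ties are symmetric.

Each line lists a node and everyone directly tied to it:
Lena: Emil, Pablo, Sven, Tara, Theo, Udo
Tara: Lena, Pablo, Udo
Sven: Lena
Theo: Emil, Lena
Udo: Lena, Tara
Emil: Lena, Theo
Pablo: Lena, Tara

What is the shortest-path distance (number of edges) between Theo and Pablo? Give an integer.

One shortest route is Theo – Lena – Pablo, which uses 2 edges, and Theo and Pablo are not directly tied, so nothing shorter exists. So d(Theo,Pablo) = 2.

2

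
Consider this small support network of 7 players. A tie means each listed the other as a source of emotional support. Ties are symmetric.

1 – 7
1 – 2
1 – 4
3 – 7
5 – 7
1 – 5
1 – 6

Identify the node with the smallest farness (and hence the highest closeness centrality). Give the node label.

Farness (sum of distances to all others) for each node — 1:7, 2:12, 3:14, 4:12, 5:10, 6:12, 7:9.
The smallest farness is 7, for 1, so 1 has the highest closeness.

1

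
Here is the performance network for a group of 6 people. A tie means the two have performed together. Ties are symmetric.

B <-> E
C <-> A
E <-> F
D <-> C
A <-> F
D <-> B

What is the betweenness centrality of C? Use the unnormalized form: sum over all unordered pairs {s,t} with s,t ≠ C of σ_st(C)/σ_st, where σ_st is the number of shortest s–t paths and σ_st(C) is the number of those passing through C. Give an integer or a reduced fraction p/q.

Pairs whose geodesics pass through C — F–D: 1/2; A–D: 1; A–B: 1/2.
All other pairs contribute 0.
Summing the contributions gives betweenness(C) = 2.

2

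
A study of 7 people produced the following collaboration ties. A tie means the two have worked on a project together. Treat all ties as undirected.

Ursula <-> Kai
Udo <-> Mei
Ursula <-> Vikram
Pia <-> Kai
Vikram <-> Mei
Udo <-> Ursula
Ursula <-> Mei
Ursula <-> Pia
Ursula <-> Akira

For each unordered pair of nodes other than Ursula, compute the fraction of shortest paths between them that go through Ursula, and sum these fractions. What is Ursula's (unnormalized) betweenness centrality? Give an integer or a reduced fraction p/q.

Pairs whose geodesics pass through Ursula — Akira–Kai: 1; Akira–Udo: 1; Akira–Mei: 1; Akira–Vikram: 1; Akira–Pia: 1; Kai–Udo: 1; Kai–Mei: 1; Kai–Vikram: 1; Udo–Vikram: 1/2; Udo–Pia: 1; Mei–Pia: 1; Vikram–Pia: 1.
All other pairs contribute 0.
Summing the contributions gives betweenness(Ursula) = 23/2.

23/2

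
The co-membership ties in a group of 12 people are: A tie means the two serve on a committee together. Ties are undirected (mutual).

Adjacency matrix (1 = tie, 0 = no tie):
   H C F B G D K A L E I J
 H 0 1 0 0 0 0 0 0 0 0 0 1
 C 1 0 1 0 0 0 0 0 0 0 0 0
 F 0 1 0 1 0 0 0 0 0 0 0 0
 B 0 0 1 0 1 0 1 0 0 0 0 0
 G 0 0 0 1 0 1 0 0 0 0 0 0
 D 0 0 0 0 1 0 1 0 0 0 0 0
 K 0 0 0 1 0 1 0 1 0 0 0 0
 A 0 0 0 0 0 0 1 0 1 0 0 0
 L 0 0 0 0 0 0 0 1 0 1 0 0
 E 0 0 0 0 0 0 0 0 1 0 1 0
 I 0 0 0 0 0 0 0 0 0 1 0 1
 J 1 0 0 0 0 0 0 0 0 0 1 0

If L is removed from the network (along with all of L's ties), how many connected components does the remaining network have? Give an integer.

1

L's neighbors (A and E) remain reachable from one another through other ties, so the rest of the network stays in one piece.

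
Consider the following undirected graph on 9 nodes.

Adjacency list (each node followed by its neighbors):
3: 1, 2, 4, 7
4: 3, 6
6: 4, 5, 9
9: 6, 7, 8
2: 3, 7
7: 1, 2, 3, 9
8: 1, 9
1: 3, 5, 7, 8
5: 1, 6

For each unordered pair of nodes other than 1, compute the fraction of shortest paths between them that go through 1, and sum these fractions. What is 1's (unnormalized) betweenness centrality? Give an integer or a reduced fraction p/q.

20/3

Pairs whose geodesics pass through 1 — 7–5: 1; 7–8: 1/2; 2–5: 2/2; 2–8: 2/3; 3–5: 1; 3–8: 1; 4–8: 1/2; 5–8: 1.
All other pairs contribute 0.
Summing the contributions gives betweenness(1) = 20/3.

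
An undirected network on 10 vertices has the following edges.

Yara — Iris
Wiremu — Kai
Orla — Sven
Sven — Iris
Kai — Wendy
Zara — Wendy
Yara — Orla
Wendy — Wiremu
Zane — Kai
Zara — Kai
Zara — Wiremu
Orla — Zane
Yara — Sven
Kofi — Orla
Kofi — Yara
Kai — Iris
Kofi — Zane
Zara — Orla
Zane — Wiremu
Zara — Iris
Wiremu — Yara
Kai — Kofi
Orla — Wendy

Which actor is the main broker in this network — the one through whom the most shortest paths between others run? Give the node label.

Orla

Unnormalized betweenness of each node: Iris:13/6, Kai:13/3, Kofi:11/12, Orla:35/6, Sven:1/3, Wendy:1/2, Wiremu:13/6, Yara:13/4, Zane:5/6, Zara:5/3.
Orla has the largest value, 35/6, making it the main broker — the node through which the most shortest paths run.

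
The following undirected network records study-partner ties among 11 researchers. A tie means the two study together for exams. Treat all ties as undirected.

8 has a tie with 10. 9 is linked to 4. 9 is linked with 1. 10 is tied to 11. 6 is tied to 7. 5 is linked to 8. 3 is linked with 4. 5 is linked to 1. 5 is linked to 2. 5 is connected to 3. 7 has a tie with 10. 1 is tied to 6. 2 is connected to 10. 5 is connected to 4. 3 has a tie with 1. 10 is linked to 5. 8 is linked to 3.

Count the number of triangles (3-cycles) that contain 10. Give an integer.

2

10's neighbors: 2, 5, 7, 8, and 11.
Neighbor pairs that are themselves tied: 10–2–5; 10–5–8. Each forms one triangle with 10, for 2 in total.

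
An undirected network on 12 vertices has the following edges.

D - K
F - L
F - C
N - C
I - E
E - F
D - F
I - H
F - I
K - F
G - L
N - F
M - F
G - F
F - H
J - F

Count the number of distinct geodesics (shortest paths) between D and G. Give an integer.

1

The shortest distance is 2, and the only length-2 path is D–F–G. So there is exactly 1 shortest path.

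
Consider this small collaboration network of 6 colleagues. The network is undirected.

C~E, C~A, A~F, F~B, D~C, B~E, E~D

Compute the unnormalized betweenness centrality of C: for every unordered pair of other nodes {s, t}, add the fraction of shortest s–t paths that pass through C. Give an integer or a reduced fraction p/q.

5/2

Pairs whose geodesics pass through C — D–F: 1/2; D–A: 1; E–A: 1.
All other pairs contribute 0.
Summing the contributions gives betweenness(C) = 5/2.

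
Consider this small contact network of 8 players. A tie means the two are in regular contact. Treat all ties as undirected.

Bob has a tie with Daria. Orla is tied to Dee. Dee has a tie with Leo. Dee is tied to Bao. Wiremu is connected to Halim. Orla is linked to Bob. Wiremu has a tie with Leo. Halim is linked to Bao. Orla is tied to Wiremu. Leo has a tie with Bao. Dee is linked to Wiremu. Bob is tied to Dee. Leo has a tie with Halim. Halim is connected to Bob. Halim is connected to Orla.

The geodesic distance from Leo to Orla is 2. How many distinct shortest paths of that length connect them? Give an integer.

3

The shortest distance is 2. The length-2 paths are: Leo–Wiremu–Orla; Leo–Dee–Orla; Leo–Halim–Orla.
That gives 3 distinct shortest paths.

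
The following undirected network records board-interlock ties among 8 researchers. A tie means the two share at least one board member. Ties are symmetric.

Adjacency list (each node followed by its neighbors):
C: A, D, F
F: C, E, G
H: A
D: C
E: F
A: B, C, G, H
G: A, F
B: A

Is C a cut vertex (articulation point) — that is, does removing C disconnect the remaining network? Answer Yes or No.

Yes

Removing C leaves {A, B, E, F, G, and H} with no path to {D}, so the network splits into 2 components. C is a cut vertex.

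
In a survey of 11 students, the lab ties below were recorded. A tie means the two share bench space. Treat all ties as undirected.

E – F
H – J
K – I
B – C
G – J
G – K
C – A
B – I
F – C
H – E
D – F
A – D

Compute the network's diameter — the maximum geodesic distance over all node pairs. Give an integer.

Eccentricity of each node (its greatest distance to any other): A:5, B:4, C:4, D:5, E:4, F:4, G:5, H:4, I:4, J:5, K:5.
The maximum eccentricity is 5, realized for instance by the pair D–K via D – F – C – B – I – K. So the diameter is 5.

5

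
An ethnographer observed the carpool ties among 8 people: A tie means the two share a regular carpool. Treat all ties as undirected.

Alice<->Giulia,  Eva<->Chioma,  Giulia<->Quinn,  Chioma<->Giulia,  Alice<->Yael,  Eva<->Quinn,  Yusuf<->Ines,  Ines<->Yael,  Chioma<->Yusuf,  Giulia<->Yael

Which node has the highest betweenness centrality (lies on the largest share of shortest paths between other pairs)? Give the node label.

Unnormalized betweenness of each node: Alice:0, Chioma:6, Eva:1, Giulia:17/2, Ines:3/2, Quinn:3/2, Yael:7/2, Yusuf:2.
Giulia has the largest value, 17/2, making it the main broker — the node through which the most shortest paths run.

Giulia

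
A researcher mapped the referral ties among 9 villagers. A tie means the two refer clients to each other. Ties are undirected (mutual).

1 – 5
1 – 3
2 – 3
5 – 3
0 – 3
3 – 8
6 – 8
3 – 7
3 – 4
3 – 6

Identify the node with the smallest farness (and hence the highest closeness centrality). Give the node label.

3

Farness (sum of distances to all others) for each node — 0:15, 1:14, 2:15, 3:8, 4:15, 5:14, 6:14, 7:15, 8:14.
The smallest farness is 8, for 3, so 3 has the highest closeness.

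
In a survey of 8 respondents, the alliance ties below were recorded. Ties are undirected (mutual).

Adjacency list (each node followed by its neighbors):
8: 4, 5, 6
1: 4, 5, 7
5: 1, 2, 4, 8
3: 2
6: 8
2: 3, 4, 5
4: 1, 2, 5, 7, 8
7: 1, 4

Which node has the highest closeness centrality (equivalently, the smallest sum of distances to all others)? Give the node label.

4

Farness (sum of distances to all others) for each node — 1:13, 2:12, 3:18, 4:9, 5:10, 6:18, 7:14, 8:12.
The smallest farness is 9, for 4, so 4 has the highest closeness.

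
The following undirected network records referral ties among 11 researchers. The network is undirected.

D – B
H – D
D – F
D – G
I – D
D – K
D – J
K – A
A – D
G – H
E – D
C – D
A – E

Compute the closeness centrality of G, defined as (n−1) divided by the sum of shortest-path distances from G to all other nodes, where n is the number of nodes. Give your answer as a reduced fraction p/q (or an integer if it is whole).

5/9

Distances from G: A:2, B:2, C:2, D:1, E:2, F:2, H:1, I:2, J:2, K:2. Sum = 18.
n = 11, so closeness = 10/18 = 5/9.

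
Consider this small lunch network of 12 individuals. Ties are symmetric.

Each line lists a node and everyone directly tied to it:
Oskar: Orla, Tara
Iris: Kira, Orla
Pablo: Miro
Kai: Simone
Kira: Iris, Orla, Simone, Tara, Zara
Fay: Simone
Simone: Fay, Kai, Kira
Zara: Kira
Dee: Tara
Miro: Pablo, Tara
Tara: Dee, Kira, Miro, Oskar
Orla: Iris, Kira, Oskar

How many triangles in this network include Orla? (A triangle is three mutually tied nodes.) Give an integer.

1

Orla's neighbors: Iris, Kira, and Oskar.
Neighbor pairs that are themselves tied: Orla–Iris–Kira. Each forms one triangle with Orla, for 1 in total.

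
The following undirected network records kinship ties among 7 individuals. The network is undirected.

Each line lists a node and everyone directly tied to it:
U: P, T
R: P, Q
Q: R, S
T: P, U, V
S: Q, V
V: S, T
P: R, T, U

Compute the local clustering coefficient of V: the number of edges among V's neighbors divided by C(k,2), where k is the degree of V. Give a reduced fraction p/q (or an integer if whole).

V's neighbors: S and T (k = 2).
Possible neighbor pairs: C(2,2) = 1. Edges among them: none → e = 0.
Clustering(V) = 0/1.

0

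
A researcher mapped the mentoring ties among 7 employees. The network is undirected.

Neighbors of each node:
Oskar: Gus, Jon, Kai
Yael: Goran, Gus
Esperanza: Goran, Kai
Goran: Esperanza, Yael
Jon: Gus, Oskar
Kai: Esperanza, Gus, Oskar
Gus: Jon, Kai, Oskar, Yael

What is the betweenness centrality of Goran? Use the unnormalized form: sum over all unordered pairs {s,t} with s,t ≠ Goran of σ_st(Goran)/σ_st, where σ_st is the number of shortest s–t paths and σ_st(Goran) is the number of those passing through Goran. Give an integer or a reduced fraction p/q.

1

Pairs whose geodesics pass through Goran — Yael–Esperanza: 1.
All other pairs contribute 0.
Summing the contributions gives betweenness(Goran) = 1.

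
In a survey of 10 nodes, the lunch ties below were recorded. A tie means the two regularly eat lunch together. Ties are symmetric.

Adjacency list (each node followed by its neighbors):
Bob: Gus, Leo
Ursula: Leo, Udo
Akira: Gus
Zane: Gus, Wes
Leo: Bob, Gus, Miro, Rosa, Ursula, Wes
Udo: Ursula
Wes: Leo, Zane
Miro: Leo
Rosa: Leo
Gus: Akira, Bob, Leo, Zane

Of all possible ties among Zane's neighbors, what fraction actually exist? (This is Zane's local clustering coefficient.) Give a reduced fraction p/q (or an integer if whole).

0

Zane's neighbors: Gus and Wes (k = 2).
Possible neighbor pairs: C(2,2) = 1. Edges among them: none → e = 0.
Clustering(Zane) = 0/1.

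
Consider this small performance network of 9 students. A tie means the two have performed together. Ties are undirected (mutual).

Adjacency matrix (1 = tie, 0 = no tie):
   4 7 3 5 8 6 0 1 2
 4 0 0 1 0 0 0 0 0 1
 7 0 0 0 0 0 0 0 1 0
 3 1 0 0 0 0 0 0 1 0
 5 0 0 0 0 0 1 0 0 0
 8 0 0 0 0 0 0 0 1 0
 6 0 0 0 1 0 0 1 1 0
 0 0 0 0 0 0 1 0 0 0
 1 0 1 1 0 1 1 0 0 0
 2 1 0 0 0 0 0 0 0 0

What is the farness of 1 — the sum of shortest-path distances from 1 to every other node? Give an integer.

13

Distances from 1: 0:2, 2:3, 3:1, 4:2, 5:2, 6:1, 7:1, 8:1.
Sum = 2 + 3 + 1 + 2 + 2 + 1 + 1 + 1 = 13.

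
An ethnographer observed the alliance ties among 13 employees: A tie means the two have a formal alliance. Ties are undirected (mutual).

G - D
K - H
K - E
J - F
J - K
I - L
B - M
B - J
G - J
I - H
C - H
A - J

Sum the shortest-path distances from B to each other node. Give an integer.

Distances from B: A:2, C:4, D:3, E:3, F:2, G:2, H:3, I:4, J:1, K:2, L:5, M:1.
Sum = 2 + 4 + 3 + 3 + 2 + 2 + 3 + 4 + 1 + 2 + 5 + 1 = 32.

32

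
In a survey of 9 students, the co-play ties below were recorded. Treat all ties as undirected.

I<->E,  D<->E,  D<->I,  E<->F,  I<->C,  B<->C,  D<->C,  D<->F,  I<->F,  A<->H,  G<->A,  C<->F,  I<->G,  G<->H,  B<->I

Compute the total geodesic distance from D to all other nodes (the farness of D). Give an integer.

Distances from D: A:3, B:2, C:1, E:1, F:1, G:2, H:3, I:1.
Sum = 3 + 2 + 1 + 1 + 1 + 2 + 3 + 1 = 14.

14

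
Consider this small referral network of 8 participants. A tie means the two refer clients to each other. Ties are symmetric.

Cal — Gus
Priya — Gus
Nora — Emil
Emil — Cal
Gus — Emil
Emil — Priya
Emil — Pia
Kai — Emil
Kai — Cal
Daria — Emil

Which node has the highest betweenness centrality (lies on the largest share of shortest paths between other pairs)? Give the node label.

Unnormalized betweenness of each node: Cal:1/2, Daria:0, Emil:17, Gus:1/2, Kai:0, Nora:0, Pia:0, Priya:0.
Emil has the largest value, 17, making it the main broker — the node through which the most shortest paths run.

Emil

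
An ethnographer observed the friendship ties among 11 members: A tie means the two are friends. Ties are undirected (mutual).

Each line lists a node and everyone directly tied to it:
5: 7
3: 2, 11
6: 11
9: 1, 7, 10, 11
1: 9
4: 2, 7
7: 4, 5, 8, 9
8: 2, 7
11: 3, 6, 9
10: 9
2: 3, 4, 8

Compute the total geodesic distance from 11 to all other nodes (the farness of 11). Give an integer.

20

Distances from 11: 1:2, 2:2, 3:1, 4:3, 5:3, 6:1, 7:2, 8:3, 9:1, 10:2.
Sum = 2 + 2 + 1 + 3 + 3 + 1 + 2 + 3 + 1 + 2 = 20.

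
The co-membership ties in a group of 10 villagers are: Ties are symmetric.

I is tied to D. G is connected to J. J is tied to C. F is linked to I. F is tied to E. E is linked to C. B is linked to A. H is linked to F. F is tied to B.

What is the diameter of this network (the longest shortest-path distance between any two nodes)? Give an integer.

Eccentricity of each node (its greatest distance to any other): A:6, B:5, C:4, D:6, E:3, F:4, G:6, H:5, I:5, J:5.
The maximum eccentricity is 6, realized for instance by the pair G–D via G – J – C – E – F – I – D. So the diameter is 6.

6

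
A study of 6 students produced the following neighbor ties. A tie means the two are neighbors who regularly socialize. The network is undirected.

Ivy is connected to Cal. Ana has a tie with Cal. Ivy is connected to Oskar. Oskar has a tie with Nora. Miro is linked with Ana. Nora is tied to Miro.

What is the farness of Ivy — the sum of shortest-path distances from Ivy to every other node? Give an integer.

9

Distances from Ivy: Ana:2, Cal:1, Miro:3, Nora:2, Oskar:1.
Sum = 2 + 1 + 3 + 2 + 1 = 9.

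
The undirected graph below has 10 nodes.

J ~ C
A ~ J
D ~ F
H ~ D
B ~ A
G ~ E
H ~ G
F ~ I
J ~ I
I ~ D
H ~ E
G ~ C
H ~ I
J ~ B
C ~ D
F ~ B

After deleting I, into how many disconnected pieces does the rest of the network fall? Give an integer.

I's neighbors (D, F, H, and J) remain reachable from one another through other ties, so the rest of the network stays in one piece.

1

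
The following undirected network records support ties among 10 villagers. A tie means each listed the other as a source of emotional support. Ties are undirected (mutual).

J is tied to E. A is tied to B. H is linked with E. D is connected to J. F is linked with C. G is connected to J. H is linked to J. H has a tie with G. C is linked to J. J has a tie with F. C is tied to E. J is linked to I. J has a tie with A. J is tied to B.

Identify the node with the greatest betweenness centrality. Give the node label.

Unnormalized betweenness of each node: A:0, B:0, C:1/2, D:0, E:1/2, F:0, G:0, H:1/2, I:0, J:59/2.
J has the largest value, 59/2, making it the main broker — the node through which the most shortest paths run.

J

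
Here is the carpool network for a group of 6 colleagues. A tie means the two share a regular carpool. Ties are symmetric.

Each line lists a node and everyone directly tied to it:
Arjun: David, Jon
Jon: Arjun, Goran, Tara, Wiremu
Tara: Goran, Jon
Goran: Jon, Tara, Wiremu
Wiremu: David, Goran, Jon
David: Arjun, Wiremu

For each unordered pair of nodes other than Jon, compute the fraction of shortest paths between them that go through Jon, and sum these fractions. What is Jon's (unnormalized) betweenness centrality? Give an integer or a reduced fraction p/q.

11/3

Pairs whose geodesics pass through Jon — Tara–Arjun: 1; Tara–David: 2/3; Tara–Wiremu: 1/2; Arjun–Wiremu: 1/2; Arjun–Goran: 1.
All other pairs contribute 0.
Summing the contributions gives betweenness(Jon) = 11/3.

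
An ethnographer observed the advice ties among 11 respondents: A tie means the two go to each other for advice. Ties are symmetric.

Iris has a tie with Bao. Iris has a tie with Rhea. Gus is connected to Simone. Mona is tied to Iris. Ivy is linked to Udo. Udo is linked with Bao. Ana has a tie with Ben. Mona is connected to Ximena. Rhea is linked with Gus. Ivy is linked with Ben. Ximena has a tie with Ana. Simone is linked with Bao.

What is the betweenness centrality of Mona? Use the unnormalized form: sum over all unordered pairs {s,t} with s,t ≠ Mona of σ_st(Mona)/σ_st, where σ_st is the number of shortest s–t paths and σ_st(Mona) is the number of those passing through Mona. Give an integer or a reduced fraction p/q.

21/2

Pairs whose geodesics pass through Mona — Rhea–Ben: 1/2; Rhea–Ana: 1; Rhea–Ximena: 1; Gus–Ana: 1; Gus–Ximena: 1; Simone–Ana: 1/2; Simone–Ximena: 1; Bao–Ana: 1/2; Bao–Ximena: 1; Udo–Ximena: 1/2; Ben–Iris: 1/2; Ana–Iris: 1; Ximena–Iris: 1.
All other pairs contribute 0.
Summing the contributions gives betweenness(Mona) = 21/2.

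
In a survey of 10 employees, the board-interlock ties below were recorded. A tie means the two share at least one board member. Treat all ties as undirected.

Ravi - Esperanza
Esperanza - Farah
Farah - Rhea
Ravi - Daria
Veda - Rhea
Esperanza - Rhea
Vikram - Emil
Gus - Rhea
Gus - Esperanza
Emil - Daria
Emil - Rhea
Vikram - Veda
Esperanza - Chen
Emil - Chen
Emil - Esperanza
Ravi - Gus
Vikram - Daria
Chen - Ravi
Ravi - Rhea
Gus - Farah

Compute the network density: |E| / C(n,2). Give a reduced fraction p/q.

There are 20 edges and 10 nodes, so the maximum possible is C(10,2) = 45.
Density = 20/45 = 4/9.

4/9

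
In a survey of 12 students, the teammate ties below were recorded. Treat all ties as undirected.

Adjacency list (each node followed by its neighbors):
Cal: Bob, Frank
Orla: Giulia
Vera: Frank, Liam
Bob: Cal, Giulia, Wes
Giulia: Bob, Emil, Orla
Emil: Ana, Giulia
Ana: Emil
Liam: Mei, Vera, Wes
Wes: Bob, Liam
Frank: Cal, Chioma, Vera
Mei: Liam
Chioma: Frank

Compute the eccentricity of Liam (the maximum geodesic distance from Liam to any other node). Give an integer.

Distances from Liam: Ana:5, Bob:2, Cal:3, Chioma:3, Emil:4, Frank:2, Giulia:3, Mei:1, Orla:4, Vera:1, Wes:1.
The largest is 5 (to Ana), so the eccentricity of Liam is 5.

5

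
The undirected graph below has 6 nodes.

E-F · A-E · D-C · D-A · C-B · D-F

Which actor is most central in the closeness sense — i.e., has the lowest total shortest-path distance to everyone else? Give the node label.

Farness (sum of distances to all others) for each node — A:9, B:13, C:9, D:7, E:11, F:9.
The smallest farness is 7, for D, so D has the highest closeness.

D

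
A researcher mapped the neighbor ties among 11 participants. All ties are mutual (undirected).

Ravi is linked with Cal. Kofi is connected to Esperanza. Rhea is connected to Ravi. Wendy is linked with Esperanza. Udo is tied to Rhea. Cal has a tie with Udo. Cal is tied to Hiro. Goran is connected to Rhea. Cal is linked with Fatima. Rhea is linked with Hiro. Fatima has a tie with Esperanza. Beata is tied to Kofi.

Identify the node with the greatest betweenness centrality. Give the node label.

Cal

Unnormalized betweenness of each node: Beata:0, Cal:53/2, Esperanza:23, Fatima:24, Goran:0, Hiro:4, Kofi:9, Ravi:4, Rhea:21/2, Udo:4, Wendy:0.
Cal has the largest value, 53/2, making it the main broker — the node through which the most shortest paths run.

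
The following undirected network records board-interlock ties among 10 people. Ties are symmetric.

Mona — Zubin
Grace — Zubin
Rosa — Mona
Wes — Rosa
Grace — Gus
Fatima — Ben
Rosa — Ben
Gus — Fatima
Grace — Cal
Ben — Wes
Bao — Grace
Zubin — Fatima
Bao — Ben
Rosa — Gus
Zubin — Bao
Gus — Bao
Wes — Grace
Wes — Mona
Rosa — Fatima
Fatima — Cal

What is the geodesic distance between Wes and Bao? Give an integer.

One shortest route is Wes – Grace – Bao, which uses 2 edges, and Wes and Bao are not directly tied, so nothing shorter exists. So d(Wes,Bao) = 2.

2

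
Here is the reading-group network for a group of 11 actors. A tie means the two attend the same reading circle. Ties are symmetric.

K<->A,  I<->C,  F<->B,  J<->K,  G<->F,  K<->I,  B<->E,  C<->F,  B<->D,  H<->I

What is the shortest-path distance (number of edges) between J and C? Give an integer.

One shortest route is J – K – I – C, which uses 3 edges, and at distance 2 from J we only reach {A, I}, which does not include C. So d(J,C) = 3.

3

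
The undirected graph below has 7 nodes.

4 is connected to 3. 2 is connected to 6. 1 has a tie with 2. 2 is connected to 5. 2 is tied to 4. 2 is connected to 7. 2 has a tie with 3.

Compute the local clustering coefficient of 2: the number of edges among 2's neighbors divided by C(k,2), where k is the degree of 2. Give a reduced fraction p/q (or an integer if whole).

2's neighbors: 1, 3, 4, 5, 6, and 7 (k = 6).
Possible neighbor pairs: C(6,2) = 15. Edges among them: 3–4 → e = 1.
Clustering(2) = 1/15.

1/15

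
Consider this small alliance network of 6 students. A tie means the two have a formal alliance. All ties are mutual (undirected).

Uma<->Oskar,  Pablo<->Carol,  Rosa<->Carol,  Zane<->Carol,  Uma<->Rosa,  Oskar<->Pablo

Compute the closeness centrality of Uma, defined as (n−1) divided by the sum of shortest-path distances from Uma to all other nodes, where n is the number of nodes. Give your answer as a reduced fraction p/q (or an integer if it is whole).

5/9

Distances from Uma: Carol:2, Oskar:1, Pablo:2, Rosa:1, Zane:3. Sum = 9.
n = 6, so closeness = 5/9.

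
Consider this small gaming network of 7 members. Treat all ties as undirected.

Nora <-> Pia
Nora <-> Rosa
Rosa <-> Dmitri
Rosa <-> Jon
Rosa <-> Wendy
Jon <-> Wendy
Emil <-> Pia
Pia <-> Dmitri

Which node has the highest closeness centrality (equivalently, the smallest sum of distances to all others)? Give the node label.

Farness (sum of distances to all others) for each node — Dmitri:10, Emil:16, Jon:13, Nora:10, Pia:11, Rosa:9, Wendy:13.
The smallest farness is 9, for Rosa, so Rosa has the highest closeness.

Rosa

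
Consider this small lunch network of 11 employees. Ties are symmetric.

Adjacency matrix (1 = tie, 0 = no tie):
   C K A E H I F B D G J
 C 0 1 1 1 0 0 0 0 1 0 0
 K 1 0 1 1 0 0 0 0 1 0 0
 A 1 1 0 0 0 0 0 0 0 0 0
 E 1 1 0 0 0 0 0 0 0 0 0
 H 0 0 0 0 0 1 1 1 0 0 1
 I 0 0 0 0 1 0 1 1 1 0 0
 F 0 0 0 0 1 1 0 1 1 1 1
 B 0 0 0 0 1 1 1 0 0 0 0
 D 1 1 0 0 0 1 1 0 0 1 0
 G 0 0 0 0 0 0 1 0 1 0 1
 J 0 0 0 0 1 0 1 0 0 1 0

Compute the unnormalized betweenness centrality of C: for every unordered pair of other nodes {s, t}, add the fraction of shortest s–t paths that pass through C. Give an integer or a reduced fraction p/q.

Pairs whose geodesics pass through C — A–E: 1/2; A–H: 2/4; A–I: 1/2; A–F: 1/2; A–B: 2/4; A–D: 1/2; A–G: 1/2; A–J: 2/4; E–H: 2/4; E–I: 1/2; E–F: 1/2; E–B: 2/4; E–D: 1/2; E–G: 1/2 … (+1 more pairs).
All other pairs contribute 0.
Summing the contributions gives betweenness(C) = 15/2.

15/2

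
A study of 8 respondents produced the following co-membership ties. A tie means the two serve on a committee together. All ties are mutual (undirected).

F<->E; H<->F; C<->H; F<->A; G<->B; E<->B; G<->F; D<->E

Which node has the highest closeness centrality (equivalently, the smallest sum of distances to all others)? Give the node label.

Farness (sum of distances to all others) for each node — A:16, B:16, C:20, D:18, E:12, F:10, G:14, H:14.
The smallest farness is 10, for F, so F has the highest closeness.

F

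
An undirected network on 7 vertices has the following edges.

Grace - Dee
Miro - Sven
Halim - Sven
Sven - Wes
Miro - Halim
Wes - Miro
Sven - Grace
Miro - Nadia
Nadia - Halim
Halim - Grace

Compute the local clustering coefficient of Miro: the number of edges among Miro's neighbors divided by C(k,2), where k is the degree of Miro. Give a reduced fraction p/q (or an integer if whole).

Miro's neighbors: Halim, Nadia, Sven, and Wes (k = 4).
Possible neighbor pairs: C(4,2) = 6. Edges among them: Halim–Nadia, Halim–Sven, Sven–Wes → e = 3.
Clustering(Miro) = 3/6 = 1/2.

1/2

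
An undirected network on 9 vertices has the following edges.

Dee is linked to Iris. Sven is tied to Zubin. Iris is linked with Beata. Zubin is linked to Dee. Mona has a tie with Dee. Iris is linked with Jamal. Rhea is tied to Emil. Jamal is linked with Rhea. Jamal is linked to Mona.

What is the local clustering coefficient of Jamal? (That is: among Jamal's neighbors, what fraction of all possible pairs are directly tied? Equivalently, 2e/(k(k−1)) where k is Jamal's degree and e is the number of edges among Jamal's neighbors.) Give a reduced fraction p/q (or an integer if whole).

0

Jamal's neighbors: Iris, Mona, and Rhea (k = 3).
Possible neighbor pairs: C(3,2) = 3. Edges among them: none → e = 0.
Clustering(Jamal) = 0/3 = 0.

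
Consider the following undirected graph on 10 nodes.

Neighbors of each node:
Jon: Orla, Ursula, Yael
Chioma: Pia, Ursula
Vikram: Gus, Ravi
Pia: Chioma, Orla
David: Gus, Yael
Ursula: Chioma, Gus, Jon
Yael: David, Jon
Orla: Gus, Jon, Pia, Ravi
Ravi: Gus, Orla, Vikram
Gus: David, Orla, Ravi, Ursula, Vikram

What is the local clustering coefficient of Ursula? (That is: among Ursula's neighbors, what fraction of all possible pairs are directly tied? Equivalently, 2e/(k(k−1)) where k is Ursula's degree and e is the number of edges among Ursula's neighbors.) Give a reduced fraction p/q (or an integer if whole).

Ursula's neighbors: Chioma, Gus, and Jon (k = 3).
Possible neighbor pairs: C(3,2) = 3. Edges among them: none → e = 0.
Clustering(Ursula) = 0/3 = 0.

0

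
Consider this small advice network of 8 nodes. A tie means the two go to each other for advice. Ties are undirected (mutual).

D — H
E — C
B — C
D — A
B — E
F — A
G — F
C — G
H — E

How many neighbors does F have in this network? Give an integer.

F is directly tied to A and G. That is 2 neighbors, so the degree of F is 2.

2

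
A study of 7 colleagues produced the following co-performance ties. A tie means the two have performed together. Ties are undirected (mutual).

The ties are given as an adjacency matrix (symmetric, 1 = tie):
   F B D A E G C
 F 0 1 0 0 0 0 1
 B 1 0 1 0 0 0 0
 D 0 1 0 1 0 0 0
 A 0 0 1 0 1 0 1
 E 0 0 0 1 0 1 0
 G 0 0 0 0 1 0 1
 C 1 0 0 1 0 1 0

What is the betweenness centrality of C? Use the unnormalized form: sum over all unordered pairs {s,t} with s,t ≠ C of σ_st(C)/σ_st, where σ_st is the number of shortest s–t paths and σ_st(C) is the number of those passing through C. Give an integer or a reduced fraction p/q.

5

Pairs whose geodesics pass through C — F–A: 1; F–E: 2/2; F–G: 1; B–G: 1; D–G: 1/2; A–G: 1/2.
All other pairs contribute 0.
Summing the contributions gives betweenness(C) = 5.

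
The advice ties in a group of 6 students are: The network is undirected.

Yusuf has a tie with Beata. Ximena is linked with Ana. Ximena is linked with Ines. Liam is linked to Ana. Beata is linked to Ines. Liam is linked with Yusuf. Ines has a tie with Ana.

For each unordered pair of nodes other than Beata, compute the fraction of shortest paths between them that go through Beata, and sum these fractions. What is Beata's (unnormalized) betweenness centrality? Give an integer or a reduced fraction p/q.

Pairs whose geodesics pass through Beata — Yusuf–Ximena: 1/2; Yusuf–Ines: 1.
All other pairs contribute 0.
Summing the contributions gives betweenness(Beata) = 3/2.

3/2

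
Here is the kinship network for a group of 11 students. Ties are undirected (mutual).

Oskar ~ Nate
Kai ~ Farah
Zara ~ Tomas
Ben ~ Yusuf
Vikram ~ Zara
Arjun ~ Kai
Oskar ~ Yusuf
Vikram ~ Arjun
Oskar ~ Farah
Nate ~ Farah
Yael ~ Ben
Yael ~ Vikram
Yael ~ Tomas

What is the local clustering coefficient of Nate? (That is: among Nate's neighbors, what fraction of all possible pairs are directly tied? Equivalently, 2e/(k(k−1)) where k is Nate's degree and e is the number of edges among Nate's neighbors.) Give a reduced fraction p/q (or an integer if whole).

1

Nate's neighbors: Farah and Oskar (k = 2).
Possible neighbor pairs: C(2,2) = 1. Edges among them: Farah–Oskar → e = 1.
Clustering(Nate) = 1/1.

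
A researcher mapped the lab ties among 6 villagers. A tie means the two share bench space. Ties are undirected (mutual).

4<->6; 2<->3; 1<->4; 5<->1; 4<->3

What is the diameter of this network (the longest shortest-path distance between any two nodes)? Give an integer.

4

Eccentricity of each node (its greatest distance to any other): 1:3, 2:4, 3:3, 4:2, 5:4, 6:3.
The maximum eccentricity is 4, realized for instance by the pair 2–5 via 2 – 3 – 4 – 1 – 5. So the diameter is 4.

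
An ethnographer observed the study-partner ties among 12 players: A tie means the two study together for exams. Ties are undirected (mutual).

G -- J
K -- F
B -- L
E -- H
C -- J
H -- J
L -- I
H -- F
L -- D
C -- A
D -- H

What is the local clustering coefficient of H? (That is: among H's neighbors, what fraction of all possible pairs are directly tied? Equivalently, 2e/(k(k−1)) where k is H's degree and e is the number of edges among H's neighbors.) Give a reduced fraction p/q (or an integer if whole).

0

H's neighbors: D, E, F, and J (k = 4).
Possible neighbor pairs: C(4,2) = 6. Edges among them: none → e = 0.
Clustering(H) = 0/6 = 0.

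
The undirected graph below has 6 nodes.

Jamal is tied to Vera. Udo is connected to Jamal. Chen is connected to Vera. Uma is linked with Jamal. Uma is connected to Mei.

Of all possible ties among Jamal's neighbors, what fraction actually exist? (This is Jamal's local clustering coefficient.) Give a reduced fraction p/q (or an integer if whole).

Jamal's neighbors: Udo, Uma, and Vera (k = 3).
Possible neighbor pairs: C(3,2) = 3. Edges among them: none → e = 0.
Clustering(Jamal) = 0/3 = 0.

0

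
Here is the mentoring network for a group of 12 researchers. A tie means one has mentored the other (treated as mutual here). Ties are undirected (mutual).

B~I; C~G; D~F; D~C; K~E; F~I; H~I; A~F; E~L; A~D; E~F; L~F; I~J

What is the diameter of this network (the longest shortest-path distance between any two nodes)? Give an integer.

Eccentricity of each node (its greatest distance to any other): A:3, B:5, C:4, D:3, E:4, F:3, G:5, H:5, I:4, J:5, K:5, L:4.
The maximum eccentricity is 5, realized for instance by the pair K–G via K – E – F – D – C – G. So the diameter is 5.

5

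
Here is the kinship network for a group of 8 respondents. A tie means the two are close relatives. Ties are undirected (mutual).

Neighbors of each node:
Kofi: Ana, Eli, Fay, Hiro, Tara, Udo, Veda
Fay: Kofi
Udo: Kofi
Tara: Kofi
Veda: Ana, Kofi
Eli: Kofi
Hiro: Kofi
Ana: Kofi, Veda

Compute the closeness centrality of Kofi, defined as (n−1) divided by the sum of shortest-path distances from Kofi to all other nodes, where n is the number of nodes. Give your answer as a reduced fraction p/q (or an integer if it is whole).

1

Distances from Kofi: Ana:1, Eli:1, Fay:1, Hiro:1, Tara:1, Udo:1, Veda:1. Sum = 7.
n = 8, so closeness = 7/7 = 1.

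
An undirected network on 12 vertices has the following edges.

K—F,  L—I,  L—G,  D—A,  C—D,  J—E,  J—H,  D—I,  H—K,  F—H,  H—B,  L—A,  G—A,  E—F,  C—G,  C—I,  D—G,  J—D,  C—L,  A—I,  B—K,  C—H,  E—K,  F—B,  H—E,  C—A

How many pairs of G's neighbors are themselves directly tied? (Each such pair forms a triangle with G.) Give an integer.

5

G's neighbors: A, C, D, and L.
Neighbor pairs that are themselves tied: G–A–C; G–A–D; G–A–L; G–C–D; G–C–L. Each forms one triangle with G, for 5 in total.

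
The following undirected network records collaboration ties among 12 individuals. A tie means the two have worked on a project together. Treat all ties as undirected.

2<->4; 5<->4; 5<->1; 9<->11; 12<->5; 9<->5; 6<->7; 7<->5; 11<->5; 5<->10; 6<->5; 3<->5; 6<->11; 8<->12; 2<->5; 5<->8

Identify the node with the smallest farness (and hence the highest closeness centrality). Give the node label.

5

Farness (sum of distances to all others) for each node — 1:21, 2:20, 3:21, 4:20, 5:11, 6:19, 7:20, 8:20, 9:20, 10:21, 11:19, 12:20.
The smallest farness is 11, for 5, so 5 has the highest closeness.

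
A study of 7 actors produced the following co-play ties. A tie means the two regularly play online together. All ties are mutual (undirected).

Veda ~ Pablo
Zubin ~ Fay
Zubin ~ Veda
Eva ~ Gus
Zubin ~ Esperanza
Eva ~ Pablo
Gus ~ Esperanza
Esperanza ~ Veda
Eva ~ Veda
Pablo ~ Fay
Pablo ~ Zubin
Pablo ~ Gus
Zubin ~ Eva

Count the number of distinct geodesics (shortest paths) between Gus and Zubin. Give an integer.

3

The shortest distance is 2. The length-2 paths are: Gus–Pablo–Zubin; Gus–Esperanza–Zubin; Gus–Eva–Zubin.
That gives 3 distinct shortest paths.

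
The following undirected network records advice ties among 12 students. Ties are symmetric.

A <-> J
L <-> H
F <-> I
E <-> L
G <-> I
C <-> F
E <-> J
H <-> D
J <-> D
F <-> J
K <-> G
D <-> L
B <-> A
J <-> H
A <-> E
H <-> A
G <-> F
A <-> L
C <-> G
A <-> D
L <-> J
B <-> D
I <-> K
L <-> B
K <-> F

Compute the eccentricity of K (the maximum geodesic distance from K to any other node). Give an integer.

Distances from K: A:3, B:4, C:2, D:3, E:3, F:1, G:1, H:3, I:1, J:2, L:3.
The largest is 4 (to B), so the eccentricity of K is 4.

4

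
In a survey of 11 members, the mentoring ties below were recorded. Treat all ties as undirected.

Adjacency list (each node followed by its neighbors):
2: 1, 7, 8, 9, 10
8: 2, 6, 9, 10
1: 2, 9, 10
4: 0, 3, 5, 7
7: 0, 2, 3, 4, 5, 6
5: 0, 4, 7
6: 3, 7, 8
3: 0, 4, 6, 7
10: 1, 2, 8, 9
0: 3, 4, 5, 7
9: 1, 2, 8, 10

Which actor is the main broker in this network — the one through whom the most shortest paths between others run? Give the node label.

7

Unnormalized betweenness of each node: 0:1/3, 1:0, 2:33/2, 3:5/3, 4:1/3, 5:0, 6:13/3, 7:245/12, 8:17/4, 9:7/12, 10:7/12.
7 has the largest value, 245/12, making it the main broker — the node through which the most shortest paths run.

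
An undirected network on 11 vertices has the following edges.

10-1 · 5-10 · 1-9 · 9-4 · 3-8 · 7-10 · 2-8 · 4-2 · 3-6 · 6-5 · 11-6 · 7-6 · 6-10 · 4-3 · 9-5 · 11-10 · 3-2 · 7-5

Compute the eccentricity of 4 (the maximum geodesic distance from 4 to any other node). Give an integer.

3

Distances from 4: 1:2, 2:1, 3:1, 5:2, 6:2, 7:3, 8:2, 9:1, 10:3, 11:3.
The largest is 3 (to 10, 7, and 11), so the eccentricity of 4 is 3.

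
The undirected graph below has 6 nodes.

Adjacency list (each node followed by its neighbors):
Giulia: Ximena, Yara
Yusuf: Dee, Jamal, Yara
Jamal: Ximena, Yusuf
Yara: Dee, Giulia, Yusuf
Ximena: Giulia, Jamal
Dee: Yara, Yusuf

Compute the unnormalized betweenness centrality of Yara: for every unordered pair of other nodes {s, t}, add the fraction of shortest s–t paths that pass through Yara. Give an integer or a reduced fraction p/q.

5/2

Pairs whose geodesics pass through Yara — Giulia–Yusuf: 1; Giulia–Dee: 1; Ximena–Dee: 1/2.
All other pairs contribute 0.
Summing the contributions gives betweenness(Yara) = 5/2.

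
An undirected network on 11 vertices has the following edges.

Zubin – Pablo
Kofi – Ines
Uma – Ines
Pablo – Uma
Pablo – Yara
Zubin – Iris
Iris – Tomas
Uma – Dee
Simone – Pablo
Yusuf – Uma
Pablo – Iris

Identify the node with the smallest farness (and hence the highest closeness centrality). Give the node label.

Pablo

Farness (sum of distances to all others) for each node — Dee:26, Ines:24, Iris:22, Kofi:33, Pablo:16, Simone:25, Tomas:31, Uma:17, Yara:25, Yusuf:26, Zubin:23.
The smallest farness is 16, for Pablo, so Pablo has the highest closeness.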